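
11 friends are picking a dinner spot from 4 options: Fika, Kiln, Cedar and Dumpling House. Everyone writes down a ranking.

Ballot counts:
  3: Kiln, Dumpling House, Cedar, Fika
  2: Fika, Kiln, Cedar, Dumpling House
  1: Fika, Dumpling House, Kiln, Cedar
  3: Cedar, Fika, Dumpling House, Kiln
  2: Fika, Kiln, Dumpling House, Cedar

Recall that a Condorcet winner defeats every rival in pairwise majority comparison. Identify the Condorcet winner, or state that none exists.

Head-to-head results (11 friends):
Fika vs Kiln: 2+1+3+2 = 8 for Fika, 3 for Kiln — Fika by 8–3.
Fika vs Cedar: 2+1+2 = 5 for Fika, 6 for Cedar — Cedar by 6–5.
Fika–Dumpling House: Fika 8–3.
Kiln vs Cedar: Kiln wins 8–3.
Kiln vs Dumpling House: Kiln, 7–4.
Cedar vs Dumpling House: Dumpling House wins 6–5.
Every restaurant loses at least once (Fika loses to Cedar; Kiln loses to Fika; Cedar loses to Kiln; Dumpling House loses to Fika). The majority relation contains the cycle Fika beats Kiln beats Cedar beats Fika, so there is no Condorcet winner.

none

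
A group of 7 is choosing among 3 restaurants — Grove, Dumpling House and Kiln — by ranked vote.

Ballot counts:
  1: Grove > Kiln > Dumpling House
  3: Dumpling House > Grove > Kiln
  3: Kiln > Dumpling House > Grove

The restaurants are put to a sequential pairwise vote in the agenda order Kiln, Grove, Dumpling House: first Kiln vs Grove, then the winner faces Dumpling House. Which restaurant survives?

Dumpling House

Round 1: Kiln vs Grove — 3–4, Grove advances.
Round 2: Grove vs Dumpling House — 1–6, Dumpling House advances.
The agenda winner is Dumpling House.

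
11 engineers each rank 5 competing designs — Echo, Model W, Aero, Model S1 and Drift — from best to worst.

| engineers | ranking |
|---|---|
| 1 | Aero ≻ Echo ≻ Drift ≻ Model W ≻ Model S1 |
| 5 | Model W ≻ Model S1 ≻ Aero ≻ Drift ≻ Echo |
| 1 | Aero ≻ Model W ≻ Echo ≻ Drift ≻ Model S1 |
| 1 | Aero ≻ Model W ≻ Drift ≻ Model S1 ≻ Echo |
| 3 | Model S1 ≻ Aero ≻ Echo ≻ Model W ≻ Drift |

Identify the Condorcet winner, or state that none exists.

none

Pairwise majorities:
Echo vs Model W: Echo is ranked higher on 1+3 = 4 ballots, Model W on 7. Model W wins 7–4.
Echo vs Aero: 0 for Echo, 11 for Aero — Aero by 11–0.
Echo vs Model S1: Echo is ranked higher on 1+1 = 2 ballots, Model S1 on 9. Model S1 wins 9–2.
Echo vs Drift: 1+1+3 = 5 for Echo, 6 for Drift — Drift by 6–5.
Model W vs Aero: Model W preferred on 5 ballots; Aero wins 6–5.
Model W vs Model S1: Model W preferred on 1+5+1+1 = 8 ballots; Model W wins 8–3.
Model W vs Drift: Model W is ranked higher on 5+1+1+3 = 10 ballots, Drift on 1. Model W wins 10–1.
Aero vs Model S1: Aero preferred on 1+1+1 = 3 ballots; Model S1 wins 8–3.
Aero vs Drift: Aero preferred on 1+5+1+1+3 = 11 ballots; Aero wins 11–0.
Model S1 vs Drift: 5+3 = 8 for Model S1, 3 for Drift — Model S1 by 8–3.
Each design drops at least one matchup (Echo loses to Model W; Model W loses to Aero; Aero loses to Model S1; Model S1 loses to Model W; Drift loses to Model W); the cycle Model W > Model S1 > Aero > Model W rules out a Condorcet winner.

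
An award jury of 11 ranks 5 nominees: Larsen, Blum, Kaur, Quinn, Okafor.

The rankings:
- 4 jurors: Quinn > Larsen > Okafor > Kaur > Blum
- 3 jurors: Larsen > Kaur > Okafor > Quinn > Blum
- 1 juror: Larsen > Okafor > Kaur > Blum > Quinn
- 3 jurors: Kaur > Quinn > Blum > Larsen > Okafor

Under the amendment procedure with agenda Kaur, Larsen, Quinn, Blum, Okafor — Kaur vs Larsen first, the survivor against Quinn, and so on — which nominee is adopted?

Round 1: Kaur vs Larsen — 3–8, Larsen advances.
Round 2: Larsen vs Quinn — 4–7, Quinn advances.
Round 3: Quinn vs Blum — 10–1, Quinn advances.
Round 4: Quinn vs Okafor — 7–4, Quinn advances.
The agenda winner is Quinn.

Quinn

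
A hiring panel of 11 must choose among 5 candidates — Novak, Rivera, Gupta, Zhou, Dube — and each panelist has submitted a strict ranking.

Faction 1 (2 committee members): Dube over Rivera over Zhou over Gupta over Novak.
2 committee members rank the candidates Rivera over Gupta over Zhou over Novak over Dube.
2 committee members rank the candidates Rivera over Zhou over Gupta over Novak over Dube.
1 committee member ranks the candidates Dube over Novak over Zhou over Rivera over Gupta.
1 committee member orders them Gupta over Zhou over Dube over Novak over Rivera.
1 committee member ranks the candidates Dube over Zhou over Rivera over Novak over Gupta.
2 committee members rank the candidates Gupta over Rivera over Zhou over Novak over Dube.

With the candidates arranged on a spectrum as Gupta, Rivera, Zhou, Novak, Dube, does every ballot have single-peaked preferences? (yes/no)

no

Axis positions: Gupta=1, Rivera=2, Zhou=3, Novak=4, Dube=5.
Faction 1: ranking walks positions 5-2-3-1-4; Rivera is ranked above Novak even though Novak lies between Rivera and the peak Dube on the axis — preferences dip and rise again. Not single-peaked.
Faction 2 (peak Rivera at position 2): ranking walks positions 2-1-3-4-5, expanding outward from the peak — single-peaked.
Faction 3 (peak Rivera at position 2): ranking walks positions 2-3-1-4-5, expanding outward from the peak — single-peaked.
Faction 4 (peak Dube at position 5): ranking walks positions 5-4-3-2-1, expanding outward from the peak — single-peaked.
Faction 5: ranking walks positions 1-3-5-4-2; Zhou is ranked above Rivera even though Rivera lies between Zhou and the peak Gupta on the axis — preferences dip and rise again. Not single-peaked.
Faction 6: ranking walks positions 5-3-2-4-1; Zhou is ranked above Novak even though Novak lies between Zhou and the peak Dube on the axis — preferences dip and rise again. Not single-peaked.
Faction 7 (peak Gupta at position 1): ranking walks positions 1-2-3-4-5, expanding outward from the peak — single-peaked.
Faction 1 violates single-peakedness, so the profile is not single-peaked on this axis.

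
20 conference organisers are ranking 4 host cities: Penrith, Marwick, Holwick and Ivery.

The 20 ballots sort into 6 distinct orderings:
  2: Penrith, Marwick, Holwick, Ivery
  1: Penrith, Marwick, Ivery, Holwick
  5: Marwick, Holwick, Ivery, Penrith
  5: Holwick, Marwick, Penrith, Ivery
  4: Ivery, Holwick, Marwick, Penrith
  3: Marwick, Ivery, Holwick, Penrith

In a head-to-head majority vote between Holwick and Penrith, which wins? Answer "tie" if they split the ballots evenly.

Holwick

Ballots ranking Holwick above Penrith: 5 + 5 + 4 + 3 = 17.
Ballots ranking Penrith above Holwick: 20 − 17 = 3.
Holwick wins the head-to-head 17–3.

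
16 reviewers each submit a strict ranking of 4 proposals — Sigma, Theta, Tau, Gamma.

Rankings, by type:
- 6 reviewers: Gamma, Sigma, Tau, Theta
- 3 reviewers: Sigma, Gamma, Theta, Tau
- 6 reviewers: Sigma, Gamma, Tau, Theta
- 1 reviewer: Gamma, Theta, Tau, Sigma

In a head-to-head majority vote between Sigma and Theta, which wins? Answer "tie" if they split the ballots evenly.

Ballots ranking Sigma above Theta: 6 + 3 + 6 = 15.
Ballots ranking Theta above Sigma: 16 − 15 = 1.
Sigma wins the head-to-head 15–1.

Sigma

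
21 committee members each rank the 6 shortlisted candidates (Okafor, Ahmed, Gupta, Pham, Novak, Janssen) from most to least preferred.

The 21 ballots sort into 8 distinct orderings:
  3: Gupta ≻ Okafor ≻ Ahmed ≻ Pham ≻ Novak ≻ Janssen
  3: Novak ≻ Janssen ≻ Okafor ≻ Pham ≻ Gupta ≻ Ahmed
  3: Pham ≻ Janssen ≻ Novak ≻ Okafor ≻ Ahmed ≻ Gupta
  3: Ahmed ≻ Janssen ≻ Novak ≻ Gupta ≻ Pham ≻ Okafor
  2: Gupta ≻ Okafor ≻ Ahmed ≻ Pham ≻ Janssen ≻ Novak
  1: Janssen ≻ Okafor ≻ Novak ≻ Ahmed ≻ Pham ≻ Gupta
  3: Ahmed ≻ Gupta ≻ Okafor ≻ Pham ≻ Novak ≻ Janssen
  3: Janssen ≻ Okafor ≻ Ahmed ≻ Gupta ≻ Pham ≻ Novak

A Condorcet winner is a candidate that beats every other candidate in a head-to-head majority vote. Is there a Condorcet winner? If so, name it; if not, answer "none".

none

Check each pair by majority over 21 ballots:
Okafor vs Ahmed: 3+3+3+2+1+3 = 15 for Okafor, 6 for Ahmed — Okafor by 15–6.
Okafor vs Gupta: 10 to 11, Gupta.
Okafor vs Pham: 15 to 6, Okafor.
Okafor vs Novak: 12 to 9, Okafor.
Okafor vs Janssen: 8 to 13, Janssen.
Ahmed vs Gupta: Ahmed is ranked higher on 3+3+1+3+3 = 13 ballots, Gupta on 8. Ahmed wins 13–8.
Ahmed vs Pham: 15 to 6, Ahmed.
Ahmed vs Novak: Ahmed preferred on 3+3+2+3+3 = 14 ballots; Ahmed wins 14–7.
Ahmed vs Janssen: Ahmed preferred on 3+3+2+3 = 11 ballots; Ahmed wins 11–10.
Gupta vs Pham: Gupta preferred on 3+3+2+3+3 = 14 ballots; Gupta wins 14–7.
Gupta vs Novak: Gupta preferred on 3+2+3+3 = 11 ballots; Gupta wins 11–10.
Gupta vs Janssen: 3+2+3 = 8 for Gupta, 13 for Janssen — Janssen by 13–8.
Pham vs Novak: Pham preferred on 3+3+2+3+3 = 14 ballots; Pham wins 14–7.
Pham vs Janssen: 3+3+2+3 = 11 for Pham, 10 for Janssen — Pham by 11–10.
Novak vs Janssen: 3+3+3 = 9 for Novak, 12 for Janssen — Janssen by 12–9.
Every candidate loses at least once (Okafor loses to Gupta; Ahmed loses to Okafor; Gupta loses to Ahmed; Pham loses to Okafor; Novak loses to Okafor; Janssen loses to Ahmed). The majority relation contains the cycle Okafor > Ahmed > Gupta > Okafor, so there is no Condorcet winner.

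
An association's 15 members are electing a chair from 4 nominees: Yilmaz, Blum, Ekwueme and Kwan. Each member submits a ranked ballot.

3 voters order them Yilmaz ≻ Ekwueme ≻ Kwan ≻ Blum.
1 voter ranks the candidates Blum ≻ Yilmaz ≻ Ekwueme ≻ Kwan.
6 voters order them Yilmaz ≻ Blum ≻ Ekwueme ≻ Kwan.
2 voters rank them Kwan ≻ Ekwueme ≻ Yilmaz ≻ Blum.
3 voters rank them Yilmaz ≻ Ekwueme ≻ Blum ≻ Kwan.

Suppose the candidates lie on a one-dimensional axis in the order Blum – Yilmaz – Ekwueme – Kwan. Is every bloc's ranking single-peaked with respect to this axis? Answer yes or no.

yes

Axis positions: Blum=1, Yilmaz=2, Ekwueme=3, Kwan=4.
Bloc 1 (peak Yilmaz at position 2): ranking walks positions 2-3-4-1, expanding outward from the peak — single-peaked.
Bloc 2 (peak Blum at position 1): ranking walks positions 1-2-3-4, expanding outward from the peak — single-peaked.
Bloc 3 (peak Yilmaz at position 2): ranking walks positions 2-1-3-4, expanding outward from the peak — single-peaked.
Bloc 4 (peak Kwan at position 4): ranking walks positions 4-3-2-1, expanding outward from the peak — single-peaked.
Bloc 5 (peak Yilmaz at position 2): ranking walks positions 2-3-1-4, expanding outward from the peak — single-peaked.
Every ranking is single-peaked on this axis.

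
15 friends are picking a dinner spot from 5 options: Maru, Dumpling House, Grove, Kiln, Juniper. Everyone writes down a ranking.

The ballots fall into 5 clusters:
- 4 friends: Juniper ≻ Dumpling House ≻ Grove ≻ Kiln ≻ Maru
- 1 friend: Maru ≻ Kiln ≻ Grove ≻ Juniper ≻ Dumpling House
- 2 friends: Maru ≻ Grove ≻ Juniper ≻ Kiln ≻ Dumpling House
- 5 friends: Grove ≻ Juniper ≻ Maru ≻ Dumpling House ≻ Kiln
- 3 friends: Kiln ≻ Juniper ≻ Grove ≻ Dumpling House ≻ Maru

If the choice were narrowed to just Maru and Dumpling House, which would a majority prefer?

Maru

Ballots ranking Maru above Dumpling House: 1 + 2 + 5 = 8.
Ballots ranking Dumpling House above Maru: 15 − 8 = 7.
Maru wins the head-to-head 8–7.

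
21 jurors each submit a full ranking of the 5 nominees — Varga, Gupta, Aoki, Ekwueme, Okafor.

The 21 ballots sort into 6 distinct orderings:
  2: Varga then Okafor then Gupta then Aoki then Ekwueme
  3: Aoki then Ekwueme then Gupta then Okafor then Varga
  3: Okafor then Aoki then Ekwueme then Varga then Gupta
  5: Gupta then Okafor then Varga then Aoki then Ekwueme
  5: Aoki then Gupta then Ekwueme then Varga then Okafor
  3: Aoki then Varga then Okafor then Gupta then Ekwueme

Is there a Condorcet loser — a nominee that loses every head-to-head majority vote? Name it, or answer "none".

Head-to-head results (21 jurors):
Varga vs Gupta: Gupta, 13–8.
Varga vs Aoki: Varga preferred on 2+5 = 7 ballots; Aoki wins 14–7.
Varga vs Ekwueme: Ekwueme, 11–10.
Varga vs Okafor: 2+5+3 = 10 for Varga, 11 for Okafor — Okafor by 11–10.
Gupta vs Aoki: Aoki, 14–7.
Gupta vs Ekwueme: 15 to 6, Gupta.
Gupta vs Okafor: Gupta, 13–8.
Aoki vs Ekwueme: 2+3+3+5+5+3 = 21 for Aoki, 0 for Ekwueme — Aoki by 21–0.
Aoki vs Okafor: 3+5+3 = 11 for Aoki, 10 for Okafor — Aoki by 11–10.
Ekwueme vs Okafor: Okafor, 13–8.
Varga loses to every other nominee — it is the Condorcet loser.

Varga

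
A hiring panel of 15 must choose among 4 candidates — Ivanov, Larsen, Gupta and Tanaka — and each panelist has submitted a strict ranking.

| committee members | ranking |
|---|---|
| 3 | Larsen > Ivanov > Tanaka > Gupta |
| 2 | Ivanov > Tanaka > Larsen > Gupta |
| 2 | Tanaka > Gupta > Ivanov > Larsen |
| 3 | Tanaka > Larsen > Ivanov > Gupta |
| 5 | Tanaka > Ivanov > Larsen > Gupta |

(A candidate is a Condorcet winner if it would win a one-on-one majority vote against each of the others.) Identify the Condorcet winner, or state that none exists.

Pairwise majorities:
Ivanov vs Larsen: Ivanov preferred on 2+2+5 = 9 ballots; Ivanov wins 9–6.
Ivanov vs Gupta: 3+2+3+5 = 13 for Ivanov, 2 for Gupta — Ivanov by 13–2.
Ivanov vs Tanaka: 5 to 10, Tanaka.
Larsen vs Gupta: 13 to 2, Larsen.
Larsen vs Tanaka: Larsen is ranked higher on 3 ballots, Tanaka on 12. Tanaka wins 12–3.
Gupta vs Tanaka: Gupta is ranked higher on 0 ballots, Tanaka on 15. Tanaka wins 15–0.
Tanaka wins every pairwise contest, so Tanaka is the Condorcet winner.

Tanaka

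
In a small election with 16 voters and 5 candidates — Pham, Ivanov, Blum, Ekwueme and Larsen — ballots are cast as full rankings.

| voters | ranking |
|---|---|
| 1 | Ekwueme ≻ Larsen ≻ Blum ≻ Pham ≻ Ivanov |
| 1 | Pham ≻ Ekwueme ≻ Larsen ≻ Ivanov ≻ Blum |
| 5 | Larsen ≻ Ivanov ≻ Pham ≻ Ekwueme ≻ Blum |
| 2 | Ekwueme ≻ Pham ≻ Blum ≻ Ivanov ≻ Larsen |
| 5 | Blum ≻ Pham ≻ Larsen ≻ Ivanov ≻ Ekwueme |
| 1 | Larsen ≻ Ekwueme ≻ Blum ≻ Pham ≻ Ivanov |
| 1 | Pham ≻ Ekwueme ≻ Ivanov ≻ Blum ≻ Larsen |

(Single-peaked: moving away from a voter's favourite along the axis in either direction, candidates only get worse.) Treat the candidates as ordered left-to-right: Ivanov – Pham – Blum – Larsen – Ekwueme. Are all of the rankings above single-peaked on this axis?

Axis positions: Ivanov=1, Pham=2, Blum=3, Larsen=4, Ekwueme=5.
Cluster 1 (peak Ekwueme at position 5): ranking walks positions 5-4-3-2-1, expanding outward from the peak — single-peaked.
Cluster 2: ranking walks positions 2-5-4-1-3; Ekwueme is ranked above Blum even though Blum lies between Ekwueme and the peak Pham on the axis — preferences dip and rise again. Not single-peaked.
Cluster 3: ranking walks positions 4-1-2-5-3; Ivanov is ranked above Blum even though Blum lies between Ivanov and the peak Larsen on the axis — preferences dip and rise again. Not single-peaked.
Cluster 4: ranking walks positions 5-2-3-1-4; Pham is ranked above Larsen even though Larsen lies between Pham and the peak Ekwueme on the axis — preferences dip and rise again. Not single-peaked.
Cluster 5 (peak Blum at position 3): ranking walks positions 3-2-4-1-5, expanding outward from the peak — single-peaked.
Cluster 6 (peak Larsen at position 4): ranking walks positions 4-5-3-2-1, expanding outward from the peak — single-peaked.
Cluster 7: ranking walks positions 2-5-1-3-4; Ekwueme is ranked above Blum even though Blum lies between Ekwueme and the peak Pham on the axis — preferences dip and rise again. Not single-peaked.
Cluster 2 violates single-peakedness, so the profile is not single-peaked on this axis.

no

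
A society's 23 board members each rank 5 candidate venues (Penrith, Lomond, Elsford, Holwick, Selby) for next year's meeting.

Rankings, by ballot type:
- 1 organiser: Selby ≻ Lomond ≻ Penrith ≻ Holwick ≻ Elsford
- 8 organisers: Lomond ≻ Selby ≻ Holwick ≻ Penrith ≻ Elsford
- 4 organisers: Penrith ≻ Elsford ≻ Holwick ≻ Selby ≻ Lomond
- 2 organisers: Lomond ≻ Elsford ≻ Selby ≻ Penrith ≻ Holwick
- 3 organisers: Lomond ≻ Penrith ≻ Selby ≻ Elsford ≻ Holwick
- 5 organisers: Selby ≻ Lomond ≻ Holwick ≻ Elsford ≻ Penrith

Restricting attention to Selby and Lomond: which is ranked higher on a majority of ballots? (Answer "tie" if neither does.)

Ballots ranking Selby above Lomond: 1 + 4 + 5 = 10.
Ballots ranking Lomond above Selby: 23 − 10 = 13.
Lomond wins the head-to-head 13–10.

Lomond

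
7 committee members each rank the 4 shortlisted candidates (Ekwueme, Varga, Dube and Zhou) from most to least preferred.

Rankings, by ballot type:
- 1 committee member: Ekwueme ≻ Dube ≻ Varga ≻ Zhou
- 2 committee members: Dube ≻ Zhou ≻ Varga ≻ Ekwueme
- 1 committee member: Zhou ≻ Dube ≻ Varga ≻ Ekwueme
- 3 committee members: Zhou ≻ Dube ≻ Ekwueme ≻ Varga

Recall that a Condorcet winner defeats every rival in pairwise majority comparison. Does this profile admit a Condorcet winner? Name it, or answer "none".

Zhou

Pairwise majorities:
Ekwueme vs Varga: Ekwueme wins 4–3.
Ekwueme vs Dube: Dube, 6–1.
Ekwueme–Zhou: Zhou 6–1.
Varga vs Dube: Dube wins 7–0.
Varga–Zhou: Zhou 6–1.
Dube vs Zhou: Zhou wins 4–3.
Zhou wins every pairwise contest, so Zhou is the Condorcet winner.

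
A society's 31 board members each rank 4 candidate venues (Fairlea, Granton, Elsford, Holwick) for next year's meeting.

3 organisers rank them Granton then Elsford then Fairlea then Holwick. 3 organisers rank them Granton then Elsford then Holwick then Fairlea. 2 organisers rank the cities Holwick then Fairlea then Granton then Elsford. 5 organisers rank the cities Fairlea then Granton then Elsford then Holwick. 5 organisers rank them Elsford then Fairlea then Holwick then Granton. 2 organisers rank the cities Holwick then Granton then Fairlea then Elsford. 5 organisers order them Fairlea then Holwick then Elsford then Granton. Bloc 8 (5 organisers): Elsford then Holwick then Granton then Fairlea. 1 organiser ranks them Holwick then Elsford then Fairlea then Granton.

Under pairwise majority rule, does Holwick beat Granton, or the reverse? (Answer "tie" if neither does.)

Ballots ranking Holwick above Granton: 2 + 5 + 2 + 5 + 5 + 1 = 20.
Ballots ranking Granton above Holwick: 31 − 20 = 11.
Holwick wins the head-to-head 20–11.

Holwick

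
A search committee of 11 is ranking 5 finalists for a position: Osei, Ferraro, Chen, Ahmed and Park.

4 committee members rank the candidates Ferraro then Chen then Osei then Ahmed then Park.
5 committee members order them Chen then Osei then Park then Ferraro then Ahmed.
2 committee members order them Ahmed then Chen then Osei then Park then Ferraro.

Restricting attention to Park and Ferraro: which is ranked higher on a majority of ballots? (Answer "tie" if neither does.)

Ballots ranking Park above Ferraro: 5 + 2 = 7.
Ballots ranking Ferraro above Park: 11 − 7 = 4.
Park wins the head-to-head 7–4.

Park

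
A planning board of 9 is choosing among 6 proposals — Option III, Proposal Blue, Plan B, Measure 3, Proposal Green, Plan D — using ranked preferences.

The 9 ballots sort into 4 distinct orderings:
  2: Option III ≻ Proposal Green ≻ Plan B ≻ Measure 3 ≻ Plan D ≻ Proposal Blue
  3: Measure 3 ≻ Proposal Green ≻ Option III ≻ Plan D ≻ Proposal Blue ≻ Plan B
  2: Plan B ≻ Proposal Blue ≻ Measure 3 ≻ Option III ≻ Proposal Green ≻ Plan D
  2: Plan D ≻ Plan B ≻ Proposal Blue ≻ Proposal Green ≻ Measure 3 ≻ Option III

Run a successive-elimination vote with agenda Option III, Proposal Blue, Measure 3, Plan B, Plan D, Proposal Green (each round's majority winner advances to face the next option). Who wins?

Round 1: Option III vs Proposal Blue — 5–4, Option III advances.
Round 2: Option III vs Measure 3 — 2–7, Measure 3 advances.
Round 3: Measure 3 vs Plan B — 3–6, Plan B advances.
Round 4: Plan B vs Plan D — 4–5, Plan D advances.
Round 5: Plan D vs Proposal Green — 2–7, Proposal Green advances.
Proposal Green survives the agenda.

Proposal Green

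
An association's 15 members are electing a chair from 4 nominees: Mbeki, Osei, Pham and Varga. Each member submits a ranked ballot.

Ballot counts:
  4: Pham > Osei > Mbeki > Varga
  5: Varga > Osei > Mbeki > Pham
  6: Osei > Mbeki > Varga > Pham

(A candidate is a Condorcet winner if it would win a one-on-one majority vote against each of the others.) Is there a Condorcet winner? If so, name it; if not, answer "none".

Osei

Check each pair by majority over 15 ballots:
Mbeki vs Osei: Osei, 15–0.
Mbeki vs Pham: Mbeki preferred on 5+6 = 11 ballots; Mbeki wins 11–4.
Mbeki vs Varga: 10 to 5, Mbeki.
Osei vs Pham: Osei preferred on 5+6 = 11 ballots; Osei wins 11–4.
Osei vs Varga: Osei, 10–5.
Pham–Varga: Varga 11–4.
Osei wins every pairwise contest, so Osei is the Condorcet winner.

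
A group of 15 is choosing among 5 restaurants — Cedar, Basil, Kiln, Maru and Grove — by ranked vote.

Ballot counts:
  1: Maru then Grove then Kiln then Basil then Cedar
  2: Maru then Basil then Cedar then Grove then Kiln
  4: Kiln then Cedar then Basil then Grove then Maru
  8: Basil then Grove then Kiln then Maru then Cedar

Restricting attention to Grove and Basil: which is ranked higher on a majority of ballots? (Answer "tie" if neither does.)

Basil

Ballots ranking Grove above Basil: 1.
Ballots ranking Basil above Grove: 15 − 1 = 14.
Basil wins the head-to-head 14–1.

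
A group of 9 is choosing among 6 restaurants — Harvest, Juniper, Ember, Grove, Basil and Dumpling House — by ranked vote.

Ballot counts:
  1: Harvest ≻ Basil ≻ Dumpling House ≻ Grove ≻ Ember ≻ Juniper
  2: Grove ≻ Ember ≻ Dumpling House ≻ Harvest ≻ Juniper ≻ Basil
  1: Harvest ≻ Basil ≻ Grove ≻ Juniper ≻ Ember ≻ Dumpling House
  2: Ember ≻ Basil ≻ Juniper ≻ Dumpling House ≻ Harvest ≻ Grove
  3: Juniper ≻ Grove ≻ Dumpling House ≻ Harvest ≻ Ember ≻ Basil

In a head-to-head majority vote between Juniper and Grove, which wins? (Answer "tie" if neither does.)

Ballots ranking Juniper above Grove: 2 + 3 = 5.
Ballots ranking Grove above Juniper: 9 − 5 = 4.
Juniper wins the head-to-head 5–4.

Juniper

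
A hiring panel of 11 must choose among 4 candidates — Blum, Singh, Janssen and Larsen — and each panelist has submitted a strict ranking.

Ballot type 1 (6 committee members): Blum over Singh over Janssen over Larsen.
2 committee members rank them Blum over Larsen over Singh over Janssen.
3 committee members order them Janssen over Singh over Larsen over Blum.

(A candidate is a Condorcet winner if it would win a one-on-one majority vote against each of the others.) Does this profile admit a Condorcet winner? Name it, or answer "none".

Check each pair by majority over 11 ballots:
Blum vs Singh: 8 to 3, Blum.
Blum vs Janssen: Blum wins 8–3.
Blum–Larsen: Blum 8–3.
Singh vs Janssen: Singh wins 8–3.
Singh vs Larsen: Singh preferred on 6+3 = 9 ballots; Singh wins 9–2.
Janssen vs Larsen: 9 to 2, Janssen.
Blum wins every pairwise contest, so Blum is the Condorcet winner.

Blum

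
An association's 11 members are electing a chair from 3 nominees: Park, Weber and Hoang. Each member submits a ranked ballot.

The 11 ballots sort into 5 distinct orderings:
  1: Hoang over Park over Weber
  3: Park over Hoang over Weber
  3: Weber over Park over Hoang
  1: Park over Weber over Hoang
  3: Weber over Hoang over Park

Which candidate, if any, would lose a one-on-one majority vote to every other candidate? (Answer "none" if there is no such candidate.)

Pairwise majorities:
Park vs Weber: Weber wins 6–5.
Park vs Hoang: 3+3+1 = 7 for Park, 4 for Hoang — Park by 7–4.
Weber vs Hoang: 3+1+3 = 7 for Weber, 4 for Hoang — Weber by 7–4.
Hoang loses to every other candidate — it is the Condorcet loser.

Hoang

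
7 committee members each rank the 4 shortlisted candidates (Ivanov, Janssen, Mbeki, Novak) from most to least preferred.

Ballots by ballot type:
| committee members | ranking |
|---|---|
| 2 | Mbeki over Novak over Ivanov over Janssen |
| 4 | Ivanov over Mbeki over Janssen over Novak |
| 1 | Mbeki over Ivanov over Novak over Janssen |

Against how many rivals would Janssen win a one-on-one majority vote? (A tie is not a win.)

Janssen against each rival (7 committee members):
Janssen vs Ivanov: Ivanov wins 7–0.
Janssen vs Mbeki: Mbeki, 7–0.
Janssen vs Novak: Janssen wins 4–3.
Janssen beats Novak; loses to Ivanov, Mbeki — 1 pairwise win.

1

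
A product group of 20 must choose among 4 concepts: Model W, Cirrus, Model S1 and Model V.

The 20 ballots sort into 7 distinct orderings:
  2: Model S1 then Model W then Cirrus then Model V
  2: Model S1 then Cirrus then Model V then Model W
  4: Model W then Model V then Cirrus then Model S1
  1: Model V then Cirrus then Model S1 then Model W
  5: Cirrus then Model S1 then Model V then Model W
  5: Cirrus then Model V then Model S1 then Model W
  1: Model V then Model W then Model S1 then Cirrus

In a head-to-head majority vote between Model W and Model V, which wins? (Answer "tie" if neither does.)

Model V

Ballots ranking Model W above Model V: 2 + 4 = 6.
Ballots ranking Model V above Model W: 20 − 6 = 14.
Model V wins the head-to-head 14–6.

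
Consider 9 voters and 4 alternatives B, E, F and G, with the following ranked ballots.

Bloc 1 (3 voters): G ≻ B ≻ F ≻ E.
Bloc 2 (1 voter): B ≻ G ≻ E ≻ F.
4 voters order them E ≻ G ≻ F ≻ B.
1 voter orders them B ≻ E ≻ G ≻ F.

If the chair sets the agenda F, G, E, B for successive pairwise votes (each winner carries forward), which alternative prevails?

B

Round 1: F vs G — 0–9, G advances.
Round 2: G vs E — 4–5, E advances.
Round 3: E vs B — 4–5, B advances.
The agenda winner is B.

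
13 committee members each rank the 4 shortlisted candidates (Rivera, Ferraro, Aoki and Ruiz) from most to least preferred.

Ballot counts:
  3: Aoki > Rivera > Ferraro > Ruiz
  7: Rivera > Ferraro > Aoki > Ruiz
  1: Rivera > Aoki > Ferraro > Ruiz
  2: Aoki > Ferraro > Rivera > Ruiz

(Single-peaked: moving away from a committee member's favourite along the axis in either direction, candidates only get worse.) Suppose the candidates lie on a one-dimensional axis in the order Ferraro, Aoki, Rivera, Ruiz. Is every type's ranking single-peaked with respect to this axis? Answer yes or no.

Axis positions: Ferraro=1, Aoki=2, Rivera=3, Ruiz=4.
Type 1 (peak Aoki at position 2): ranking walks positions 2-3-1-4, expanding outward from the peak — single-peaked.
Type 2: ranking walks positions 3-1-2-4; Ferraro is ranked above Aoki even though Aoki lies between Ferraro and the peak Rivera on the axis — preferences dip and rise again. Not single-peaked.
Type 3 (peak Rivera at position 3): ranking walks positions 3-2-1-4, expanding outward from the peak — single-peaked.
Type 4 (peak Aoki at position 2): ranking walks positions 2-1-3-4, expanding outward from the peak — single-peaked.
Type 2 violates single-peakedness, so the profile is not single-peaked on this axis.

no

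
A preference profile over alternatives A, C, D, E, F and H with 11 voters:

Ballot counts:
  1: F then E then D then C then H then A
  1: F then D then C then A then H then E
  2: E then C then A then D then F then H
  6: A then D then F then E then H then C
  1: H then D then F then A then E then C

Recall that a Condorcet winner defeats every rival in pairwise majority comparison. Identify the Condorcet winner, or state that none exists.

A

Pairwise majorities:
A–C: A 7–4.
A–D: A 8–3.
A–E: A 8–3.
A vs F: A, 8–3.
A–H: A 9–2.
C vs D: D, 9–2.
C–E: E 10–1.
C vs F: F wins 9–2.
C vs H: H, 7–4.
D vs E: D wins 8–3.
D vs F: D, 9–2.
D vs H: D wins 10–1.
E–F: F 9–2.
E vs H: E wins 9–2.
F vs H: F, 10–1.
Only A has no losses; A is the Condorcet winner.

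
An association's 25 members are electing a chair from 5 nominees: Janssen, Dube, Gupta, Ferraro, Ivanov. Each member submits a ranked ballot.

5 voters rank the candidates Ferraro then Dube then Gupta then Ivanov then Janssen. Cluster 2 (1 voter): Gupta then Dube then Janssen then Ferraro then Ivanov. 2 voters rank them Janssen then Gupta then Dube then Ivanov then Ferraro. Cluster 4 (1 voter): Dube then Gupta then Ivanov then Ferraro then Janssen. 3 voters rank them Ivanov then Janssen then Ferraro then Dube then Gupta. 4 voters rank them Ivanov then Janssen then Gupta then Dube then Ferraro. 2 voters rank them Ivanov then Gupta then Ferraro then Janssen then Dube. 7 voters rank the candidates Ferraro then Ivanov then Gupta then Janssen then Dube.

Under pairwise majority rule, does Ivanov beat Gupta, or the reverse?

Ballots ranking Ivanov above Gupta: 3 + 4 + 2 + 7 = 16.
Ballots ranking Gupta above Ivanov: 25 − 16 = 9.
Ivanov wins the head-to-head 16–9.

Ivanov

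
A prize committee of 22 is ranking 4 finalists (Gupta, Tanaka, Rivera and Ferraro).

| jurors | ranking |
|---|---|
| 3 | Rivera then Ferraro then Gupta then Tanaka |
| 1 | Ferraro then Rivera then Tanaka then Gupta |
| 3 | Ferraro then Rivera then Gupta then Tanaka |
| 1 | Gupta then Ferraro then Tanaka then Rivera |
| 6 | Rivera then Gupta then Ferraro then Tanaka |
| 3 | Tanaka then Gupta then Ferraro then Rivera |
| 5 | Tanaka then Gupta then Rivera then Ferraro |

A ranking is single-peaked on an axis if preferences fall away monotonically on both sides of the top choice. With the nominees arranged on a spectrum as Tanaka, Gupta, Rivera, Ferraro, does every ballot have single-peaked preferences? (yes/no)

Axis positions: Tanaka=1, Gupta=2, Rivera=3, Ferraro=4.
Ballot type 1 (peak Rivera at position 3): ranking walks positions 3-4-2-1, expanding outward from the peak — single-peaked.
Ballot type 2: ranking walks positions 4-3-1-2; Tanaka is ranked above Gupta even though Gupta lies between Tanaka and the peak Ferraro on the axis — preferences dip and rise again. Not single-peaked.
Ballot type 3 (peak Ferraro at position 4): ranking walks positions 4-3-2-1, expanding outward from the peak — single-peaked.
Ballot type 4: ranking walks positions 2-4-1-3; Ferraro is ranked above Rivera even though Rivera lies between Ferraro and the peak Gupta on the axis — preferences dip and rise again. Not single-peaked.
Ballot type 5 (peak Rivera at position 3): ranking walks positions 3-2-4-1, expanding outward from the peak — single-peaked.
Ballot type 6: ranking walks positions 1-2-4-3; Ferraro is ranked above Rivera even though Rivera lies between Ferraro and the peak Tanaka on the axis — preferences dip and rise again. Not single-peaked.
Ballot type 7 (peak Tanaka at position 1): ranking walks positions 1-2-3-4, expanding outward from the peak — single-peaked.
Ballot type 2 violates single-peakedness, so the profile is not single-peaked on this axis.

no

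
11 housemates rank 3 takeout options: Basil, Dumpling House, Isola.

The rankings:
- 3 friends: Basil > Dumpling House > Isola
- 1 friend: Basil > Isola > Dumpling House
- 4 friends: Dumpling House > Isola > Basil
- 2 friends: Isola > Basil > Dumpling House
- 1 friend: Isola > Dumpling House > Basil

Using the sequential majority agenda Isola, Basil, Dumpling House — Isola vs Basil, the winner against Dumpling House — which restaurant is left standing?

Round 1: Isola vs Basil — 7–4, Isola advances.
Round 2: Isola vs Dumpling House — 4–7, Dumpling House advances.
The agenda winner is Dumpling House.

Dumpling House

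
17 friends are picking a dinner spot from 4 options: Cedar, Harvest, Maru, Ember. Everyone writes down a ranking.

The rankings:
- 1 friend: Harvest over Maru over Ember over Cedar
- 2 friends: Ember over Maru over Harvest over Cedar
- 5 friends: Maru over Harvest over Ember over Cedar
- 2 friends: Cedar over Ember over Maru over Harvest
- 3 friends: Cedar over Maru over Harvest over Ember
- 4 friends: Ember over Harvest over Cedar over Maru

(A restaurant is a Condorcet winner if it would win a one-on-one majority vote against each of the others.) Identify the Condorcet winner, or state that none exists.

Pairwise majorities:
Cedar vs Harvest: Cedar is ranked higher on 2+3 = 5 ballots, Harvest on 12. Harvest wins 12–5.
Cedar vs Maru: Cedar is ranked higher on 2+3+4 = 9 ballots, Maru on 8. Cedar wins 9–8.
Cedar vs Ember: Cedar preferred on 2+3 = 5 ballots; Ember wins 12–5.
Harvest vs Maru: Harvest is ranked higher on 1+4 = 5 ballots, Maru on 12. Maru wins 12–5.
Harvest vs Ember: Harvest preferred on 1+5+3 = 9 ballots; Harvest wins 9–8.
Maru vs Ember: 1+5+3 = 9 for Maru, 8 for Ember — Maru by 9–8.
Each restaurant drops at least one matchup (Cedar loses to Harvest; Harvest loses to Maru; Maru loses to Cedar; Ember loses to Harvest); the cycle Cedar > Maru > Harvest > Cedar rules out a Condorcet winner.

none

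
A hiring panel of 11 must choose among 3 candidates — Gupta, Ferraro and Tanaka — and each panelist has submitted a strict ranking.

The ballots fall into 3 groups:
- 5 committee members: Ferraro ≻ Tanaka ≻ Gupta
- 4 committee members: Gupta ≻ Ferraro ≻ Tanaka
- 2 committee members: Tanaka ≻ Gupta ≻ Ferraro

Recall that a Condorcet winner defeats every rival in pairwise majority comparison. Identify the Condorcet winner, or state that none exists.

Check each pair by majority over 11 ballots:
Gupta vs Ferraro: Gupta preferred on 4+2 = 6 ballots; Gupta wins 6–5.
Gupta vs Tanaka: 4 to 7, Tanaka.
Ferraro vs Tanaka: Ferraro wins 9–2.
Every candidate loses at least once (Gupta loses to Tanaka; Ferraro loses to Gupta; Tanaka loses to Ferraro). The majority relation contains the cycle Gupta > Ferraro > Tanaka > Gupta, so there is no Condorcet winner.

none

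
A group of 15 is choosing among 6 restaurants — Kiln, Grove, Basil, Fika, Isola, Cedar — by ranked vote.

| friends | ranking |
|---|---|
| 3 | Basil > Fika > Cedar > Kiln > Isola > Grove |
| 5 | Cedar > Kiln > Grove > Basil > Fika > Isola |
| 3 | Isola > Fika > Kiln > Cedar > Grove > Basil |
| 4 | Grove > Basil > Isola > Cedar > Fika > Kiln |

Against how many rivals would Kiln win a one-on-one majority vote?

3

Kiln against each rival (15 friends):
Kiln–Grove: Kiln 11–4.
Kiln–Basil: Kiln 8–7.
Kiln vs Fika: Kiln preferred on 5 ballots; Fika wins 10–5.
Kiln vs Isola: Kiln, 8–7.
Kiln vs Cedar: 3 for Kiln, 12 for Cedar — Cedar by 12–3.
Kiln beats Grove, Basil, Isola; loses to Fika, Cedar — 3 pairwise wins.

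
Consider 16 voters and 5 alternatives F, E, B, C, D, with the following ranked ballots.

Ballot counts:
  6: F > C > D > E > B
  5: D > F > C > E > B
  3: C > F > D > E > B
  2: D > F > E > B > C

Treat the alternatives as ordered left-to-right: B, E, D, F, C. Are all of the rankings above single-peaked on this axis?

yes

Axis positions: B=1, E=2, D=3, F=4, C=5.
Faction 1 (peak F at position 4): ranking walks positions 4-5-3-2-1, expanding outward from the peak — single-peaked.
Faction 2 (peak D at position 3): ranking walks positions 3-4-5-2-1, expanding outward from the peak — single-peaked.
Faction 3 (peak C at position 5): ranking walks positions 5-4-3-2-1, expanding outward from the peak — single-peaked.
Faction 4 (peak D at position 3): ranking walks positions 3-4-2-1-5, expanding outward from the peak — single-peaked.
Every ranking is single-peaked on this axis.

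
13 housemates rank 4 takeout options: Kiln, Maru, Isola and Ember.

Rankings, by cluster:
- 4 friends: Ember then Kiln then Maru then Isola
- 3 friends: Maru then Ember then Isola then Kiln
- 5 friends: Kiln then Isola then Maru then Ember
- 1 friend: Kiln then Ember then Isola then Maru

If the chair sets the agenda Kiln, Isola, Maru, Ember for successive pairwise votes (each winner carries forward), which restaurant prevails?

Ember

Round 1: Kiln vs Isola — 10–3, Kiln advances.
Round 2: Kiln vs Maru — 10–3, Kiln advances.
Round 3: Kiln vs Ember — 6–7, Ember advances.
The agenda winner is Ember.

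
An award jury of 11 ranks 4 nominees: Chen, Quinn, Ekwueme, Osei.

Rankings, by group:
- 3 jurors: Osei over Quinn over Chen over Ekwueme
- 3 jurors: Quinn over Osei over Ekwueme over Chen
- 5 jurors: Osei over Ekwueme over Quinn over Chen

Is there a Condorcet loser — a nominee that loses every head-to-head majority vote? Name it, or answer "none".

Pairwise majorities:
Chen vs Quinn: Chen is ranked higher on 0 ballots, Quinn on 11. Quinn wins 11–0.
Chen vs Ekwueme: 3 to 8, Ekwueme.
Chen vs Osei: Chen is ranked higher on 0 ballots, Osei on 11. Osei wins 11–0.
Quinn vs Ekwueme: 6 to 5, Quinn.
Quinn vs Osei: Osei wins 8–3.
Ekwueme vs Osei: Ekwueme preferred on 0 ballots; Osei wins 11–0.
Chen is beaten in every head-to-head and is the Condorcet loser.

Chen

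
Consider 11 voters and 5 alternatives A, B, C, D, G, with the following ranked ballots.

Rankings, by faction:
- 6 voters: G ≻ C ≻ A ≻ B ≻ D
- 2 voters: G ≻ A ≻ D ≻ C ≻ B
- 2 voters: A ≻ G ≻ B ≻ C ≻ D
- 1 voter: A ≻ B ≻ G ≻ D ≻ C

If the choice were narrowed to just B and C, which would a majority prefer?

Ballots ranking B above C: 2 + 1 = 3.
Ballots ranking C above B: 11 − 3 = 8.
C wins the head-to-head 8–3.

C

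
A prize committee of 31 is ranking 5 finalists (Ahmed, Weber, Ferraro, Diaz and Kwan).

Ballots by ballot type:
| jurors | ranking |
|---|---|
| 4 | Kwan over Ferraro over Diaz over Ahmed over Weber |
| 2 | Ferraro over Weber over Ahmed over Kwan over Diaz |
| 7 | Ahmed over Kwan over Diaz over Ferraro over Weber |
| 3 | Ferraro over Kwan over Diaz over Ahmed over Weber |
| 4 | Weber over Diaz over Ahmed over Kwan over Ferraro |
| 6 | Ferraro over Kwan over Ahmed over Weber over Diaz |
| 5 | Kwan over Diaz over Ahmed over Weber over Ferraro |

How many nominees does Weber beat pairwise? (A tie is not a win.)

Weber against each rival (31 jurors):
Weber vs Ahmed: Ahmed, 25–6.
Weber vs Ferraro: 9 to 22, Ferraro.
Weber vs Diaz: Weber is ranked higher on 2+4+6 = 12 ballots, Diaz on 19. Diaz wins 19–12.
Weber vs Kwan: 2+4 = 6 for Weber, 25 for Kwan — Kwan by 25–6.
Weber beats no one; loses to Ahmed, Ferraro, Diaz, Kwan — 0 pairwise wins.

0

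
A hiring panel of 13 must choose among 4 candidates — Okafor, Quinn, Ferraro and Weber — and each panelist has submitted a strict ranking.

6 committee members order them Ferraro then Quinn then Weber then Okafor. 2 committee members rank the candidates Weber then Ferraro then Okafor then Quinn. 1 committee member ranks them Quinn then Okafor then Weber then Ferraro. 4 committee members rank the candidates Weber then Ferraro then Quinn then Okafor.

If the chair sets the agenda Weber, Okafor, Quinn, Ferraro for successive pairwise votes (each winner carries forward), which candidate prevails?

Ferraro

Round 1: Weber vs Okafor — 12–1, Weber advances.
Round 2: Weber vs Quinn — 6–7, Quinn advances.
Round 3: Quinn vs Ferraro — 1–12, Ferraro advances.
Ferraro survives the agenda.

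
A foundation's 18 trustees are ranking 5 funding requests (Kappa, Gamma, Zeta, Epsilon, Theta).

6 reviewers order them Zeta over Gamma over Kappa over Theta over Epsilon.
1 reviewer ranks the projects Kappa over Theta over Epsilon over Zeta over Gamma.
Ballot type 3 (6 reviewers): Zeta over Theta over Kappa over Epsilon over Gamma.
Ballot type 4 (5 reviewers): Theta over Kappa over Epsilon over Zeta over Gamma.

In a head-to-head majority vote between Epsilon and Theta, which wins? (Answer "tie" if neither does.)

No ballot ranks Epsilon above Theta: 0.
Ballots ranking Theta above Epsilon: 18 − 0 = 18.
Theta wins the head-to-head 18–0.

Theta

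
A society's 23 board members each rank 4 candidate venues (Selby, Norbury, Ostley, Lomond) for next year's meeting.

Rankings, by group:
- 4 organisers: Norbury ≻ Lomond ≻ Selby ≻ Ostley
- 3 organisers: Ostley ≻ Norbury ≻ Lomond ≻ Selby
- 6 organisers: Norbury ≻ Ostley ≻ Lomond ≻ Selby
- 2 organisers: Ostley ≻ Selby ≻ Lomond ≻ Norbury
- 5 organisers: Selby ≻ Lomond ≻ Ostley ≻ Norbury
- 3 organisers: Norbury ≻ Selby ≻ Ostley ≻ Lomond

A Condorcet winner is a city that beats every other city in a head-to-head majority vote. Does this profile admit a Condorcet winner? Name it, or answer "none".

Head-to-head results (23 organisers):
Selby vs Norbury: Selby is ranked higher on 2+5 = 7 ballots, Norbury on 16. Norbury wins 16–7.
Selby vs Ostley: 4+5+3 = 12 for Selby, 11 for Ostley — Selby by 12–11.
Selby vs Lomond: 2+5+3 = 10 for Selby, 13 for Lomond — Lomond by 13–10.
Norbury vs Ostley: Norbury preferred on 4+6+3 = 13 ballots; Norbury wins 13–10.
Norbury vs Lomond: Norbury is ranked higher on 4+3+6+3 = 16 ballots, Lomond on 7. Norbury wins 16–7.
Ostley vs Lomond: Ostley is ranked higher on 3+6+2+3 = 14 ballots, Lomond on 9. Ostley wins 14–9.
Norbury wins every pairwise contest, so Norbury is the Condorcet winner.

Norbury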